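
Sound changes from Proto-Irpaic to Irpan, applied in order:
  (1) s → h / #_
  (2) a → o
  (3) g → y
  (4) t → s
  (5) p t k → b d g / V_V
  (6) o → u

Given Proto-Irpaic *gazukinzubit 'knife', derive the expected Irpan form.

yuzuginzubis

Irpan: *gazukinzubit
  gazukinzubit (rule 1 does not apply)
  gazukinzubit → gozukinzubit   [vowel merger]
  gozukinzubit → yozukinzubit   [unconditioned shift]
  yozukinzubit → yozukinzubis   [unconditioned shift]
  yozukinzubis → yozuginzubis   [intervocalic voicing]
  yozuginzubis → yuzuginzubis   [vowel merger]
  giving Irpan yuzuginzubis.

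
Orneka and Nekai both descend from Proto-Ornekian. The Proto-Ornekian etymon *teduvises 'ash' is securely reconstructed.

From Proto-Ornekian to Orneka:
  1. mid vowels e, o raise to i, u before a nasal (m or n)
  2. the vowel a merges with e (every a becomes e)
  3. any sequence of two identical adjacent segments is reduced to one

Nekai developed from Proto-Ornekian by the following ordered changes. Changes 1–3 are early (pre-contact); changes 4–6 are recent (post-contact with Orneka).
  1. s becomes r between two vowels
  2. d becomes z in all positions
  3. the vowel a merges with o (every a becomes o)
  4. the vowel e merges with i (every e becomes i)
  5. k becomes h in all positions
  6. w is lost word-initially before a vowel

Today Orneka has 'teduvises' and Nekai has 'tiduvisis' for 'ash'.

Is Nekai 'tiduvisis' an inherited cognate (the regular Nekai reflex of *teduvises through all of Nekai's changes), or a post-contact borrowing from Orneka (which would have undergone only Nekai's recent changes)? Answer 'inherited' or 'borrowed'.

If inherited, *teduvises would pass through all of Nekai's changes:
Nekai: *teduvises > teduvires > tezuvires > tizuviris  (by rhotacism, unconditioned shift, vowel merger)
If borrowed from Orneka 'teduvises' after the early changes, it would undergo only the recent ones:
  rule 4 (vowel merger): teduvises → tiduvisis
  rule 5 (unconditioned shift): no change (tiduvisis)
  rule 6 (glide loss): no change (tiduvisis)
  ⇒ as a loan: tiduvisis
Nekai 'tiduvisis' matches the loan outcome 'tiduvisis', not the inherited 'tizuviris' — it skipped the early Nekai changes, so it was borrowed from Orneka.

borrowed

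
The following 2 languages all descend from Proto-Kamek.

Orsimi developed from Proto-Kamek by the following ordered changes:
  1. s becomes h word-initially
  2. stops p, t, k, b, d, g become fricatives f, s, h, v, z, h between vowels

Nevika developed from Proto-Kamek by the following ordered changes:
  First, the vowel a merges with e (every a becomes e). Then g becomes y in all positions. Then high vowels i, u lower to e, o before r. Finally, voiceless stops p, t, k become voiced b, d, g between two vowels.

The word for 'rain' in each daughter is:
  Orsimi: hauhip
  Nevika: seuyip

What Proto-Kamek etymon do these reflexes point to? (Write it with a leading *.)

Position 1: Orsimi has h, Nevika has s. Nevika preserves s here (none of its changes turn any other segment into s), so the proto-segment is *s.
Position 4: Orsimi has h, Nevika has y. Taking the neighbouring segments as reconstructed: Orsimi h could go back to *k or *g or *h; Nevika y could go back to *g or *y — the one source consistent with every daughter is *g.
Position 2: Orsimi has a, Nevika has e. Orsimi preserves a here (none of its changes turn any other segment into a), so the proto-segment is *a.
This points to *saugip. Verify forward in each daughter:
Orsimi: *saugip > haugip > hauhip  (by debuccalisation, intervocalic lenition)
Nevika: *saugip > seugip > seuyip  (by vowel merger, unconditioned shift)
No other proto-form is consistent with every reflex, so the reconstruction is *saugip.

*saugip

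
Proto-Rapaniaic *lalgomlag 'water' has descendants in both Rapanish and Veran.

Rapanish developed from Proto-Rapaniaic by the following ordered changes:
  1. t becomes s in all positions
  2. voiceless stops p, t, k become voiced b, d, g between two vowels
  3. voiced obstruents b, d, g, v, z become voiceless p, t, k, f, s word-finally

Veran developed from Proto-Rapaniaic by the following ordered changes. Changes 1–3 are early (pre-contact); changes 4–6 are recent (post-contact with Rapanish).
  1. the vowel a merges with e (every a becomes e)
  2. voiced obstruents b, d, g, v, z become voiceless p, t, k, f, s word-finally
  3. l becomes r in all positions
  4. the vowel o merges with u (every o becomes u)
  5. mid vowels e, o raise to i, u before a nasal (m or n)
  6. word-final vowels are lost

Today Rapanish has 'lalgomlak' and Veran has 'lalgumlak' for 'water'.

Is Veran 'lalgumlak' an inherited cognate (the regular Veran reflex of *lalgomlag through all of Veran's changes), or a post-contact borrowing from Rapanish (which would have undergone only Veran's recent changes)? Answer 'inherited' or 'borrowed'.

If inherited, *lalgomlag would pass through all of Veran's changes:
Veran: *lalgomlag
  lalgomlag → lelgomleg   [vowel merger]
  lelgomleg → lelgomlek   [final devoicing]
  lelgomlek → rergomrek   [unconditioned shift]
  rergomrek → rergumrek   [vowel merger]
  rergumrek (rule 5 does not apply)
  rergumrek (rule 6 does not apply)
  giving Veran rergumrek.
If borrowed from Rapanish 'lalgomlak' after the early changes, it would undergo only the recent ones:
  rule 4 (vowel merger): lalgomlak → lalgumlak
  rule 5 (pre-nasal raising): no change (lalgumlak)
  rule 6 (apocope): no change (lalgumlak)
  ⇒ as a loan: lalgumlak
Veran 'lalgumlak' matches the loan outcome 'lalgumlak', not the inherited 'rergumrek' — it skipped the early Veran changes, so it was borrowed from Rapanish.

borrowed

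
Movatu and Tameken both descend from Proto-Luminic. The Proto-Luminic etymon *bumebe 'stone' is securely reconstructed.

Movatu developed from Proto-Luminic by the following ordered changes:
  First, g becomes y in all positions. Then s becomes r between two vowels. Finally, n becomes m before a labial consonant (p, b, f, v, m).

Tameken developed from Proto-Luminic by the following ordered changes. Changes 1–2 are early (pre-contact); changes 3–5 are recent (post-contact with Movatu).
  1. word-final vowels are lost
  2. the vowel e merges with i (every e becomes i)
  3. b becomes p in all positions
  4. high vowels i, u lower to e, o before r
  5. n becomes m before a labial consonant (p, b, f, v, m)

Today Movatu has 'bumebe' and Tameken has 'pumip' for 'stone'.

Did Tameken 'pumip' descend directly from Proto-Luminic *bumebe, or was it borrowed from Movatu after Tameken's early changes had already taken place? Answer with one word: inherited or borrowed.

If inherited, *bumebe would pass through all of Tameken's changes:
Tameken: *bumebe
  bumebe → bumeb   [apocope]
  bumeb → bumib   [vowel merger]
  bumib → pumip   [unconditioned shift]
  pumip (rule 4 does not apply)
  pumip (rule 5 does not apply)
  giving Tameken pumip.
If borrowed from Movatu 'bumebe' after the early changes, it would undergo only the recent ones:
  rule 3 (unconditioned shift): bumebe → pumepe
  rule 4 (pre-rhotic lowering): no change (pumepe)
  rule 5 (nasal place assimilation): no change (pumepe)
  ⇒ as a loan: pumepe
Tameken 'pumip' matches the inherited outcome exactly, so it is an inherited cognate, not a loan.

inherited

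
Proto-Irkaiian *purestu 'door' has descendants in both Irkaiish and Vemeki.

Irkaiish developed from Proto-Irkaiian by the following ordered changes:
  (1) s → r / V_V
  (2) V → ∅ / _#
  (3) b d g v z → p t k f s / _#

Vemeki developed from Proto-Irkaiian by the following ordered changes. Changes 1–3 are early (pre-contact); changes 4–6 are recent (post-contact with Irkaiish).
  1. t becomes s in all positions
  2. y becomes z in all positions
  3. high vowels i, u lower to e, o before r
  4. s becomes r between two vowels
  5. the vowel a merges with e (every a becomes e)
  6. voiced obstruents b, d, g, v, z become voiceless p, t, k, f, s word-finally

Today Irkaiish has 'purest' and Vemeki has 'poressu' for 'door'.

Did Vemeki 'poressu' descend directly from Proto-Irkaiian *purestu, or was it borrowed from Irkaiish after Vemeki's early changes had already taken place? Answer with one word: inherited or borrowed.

If inherited, *purestu would pass through all of Vemeki's changes:
Vemeki: *purestu > puressu > poressu  (by unconditioned shift, pre-rhotic lowering)
If borrowed from Irkaiish 'purest' after the early changes, it would undergo only the recent ones:
  rule 4 (rhotacism): no change (purest)
  rule 5 (vowel merger): no change (purest)
  rule 6 (final devoicing): no change (purest)
  ⇒ as a loan: purest
Vemeki 'poressu' matches the inherited outcome exactly, so it is an inherited cognate, not a loan.

inherited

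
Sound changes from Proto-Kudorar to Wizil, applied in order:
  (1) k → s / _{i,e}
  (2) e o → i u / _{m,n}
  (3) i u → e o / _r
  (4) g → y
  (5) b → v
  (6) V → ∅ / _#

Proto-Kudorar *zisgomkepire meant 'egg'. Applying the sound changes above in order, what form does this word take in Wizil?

zisyumseper

Wizil: *zisgomkepire > zisgomsepire > zisgumsepire > zisgumsepere > zisyumsepere > zisyumseper  (by palatalisation, pre-nasal raising, pre-rhotic lowering, unconditioned shift, apocope)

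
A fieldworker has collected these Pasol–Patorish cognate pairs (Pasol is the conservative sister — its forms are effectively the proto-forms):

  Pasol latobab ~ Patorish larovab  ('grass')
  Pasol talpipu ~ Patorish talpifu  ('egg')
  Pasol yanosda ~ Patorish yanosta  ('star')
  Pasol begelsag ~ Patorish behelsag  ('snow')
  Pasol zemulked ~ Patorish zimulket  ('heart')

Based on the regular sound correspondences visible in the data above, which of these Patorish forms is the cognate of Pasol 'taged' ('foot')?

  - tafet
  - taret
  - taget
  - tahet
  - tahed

begelsag ~ behelsag — Pasol g corresponds to Patorish h between vowels (before a front vowel).
zemulked ~ zimulket — Pasol d corresponds to Patorish t word-finally.
Applying these to Pasol 'taged':
  taged → tahed   (g→h between vowels (before a front vowel))
  tahed → tahet   (d→t word-finally)
So the Patorish cognate is 'tahet'.

tahet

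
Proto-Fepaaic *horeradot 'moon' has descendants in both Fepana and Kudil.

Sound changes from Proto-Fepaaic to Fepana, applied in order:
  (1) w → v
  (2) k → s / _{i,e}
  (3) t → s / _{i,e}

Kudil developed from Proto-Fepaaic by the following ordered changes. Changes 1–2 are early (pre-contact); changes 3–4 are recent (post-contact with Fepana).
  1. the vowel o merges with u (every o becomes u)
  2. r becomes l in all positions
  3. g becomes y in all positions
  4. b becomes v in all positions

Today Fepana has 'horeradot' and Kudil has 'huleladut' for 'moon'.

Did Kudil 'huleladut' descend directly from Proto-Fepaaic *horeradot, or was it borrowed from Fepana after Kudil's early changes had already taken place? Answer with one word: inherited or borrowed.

inherited

If inherited, *horeradot would pass through all of Kudil's changes:
Kudil: *horeradot
  horeradot → hureradut   [vowel merger]
  hureradut → huleladut   [unconditioned shift]
  huleladut (rule 3 does not apply)
  huleladut (rule 4 does not apply)
  giving Kudil huleladut.
If borrowed from Fepana 'horeradot' after the early changes, it would undergo only the recent ones:
  rule 3 (unconditioned shift): no change (horeradot)
  rule 4 (unconditioned shift): no change (horeradot)
  ⇒ as a loan: horeradot
Kudil 'huleladut' matches the inherited outcome exactly, so it is an inherited cognate, not a loan.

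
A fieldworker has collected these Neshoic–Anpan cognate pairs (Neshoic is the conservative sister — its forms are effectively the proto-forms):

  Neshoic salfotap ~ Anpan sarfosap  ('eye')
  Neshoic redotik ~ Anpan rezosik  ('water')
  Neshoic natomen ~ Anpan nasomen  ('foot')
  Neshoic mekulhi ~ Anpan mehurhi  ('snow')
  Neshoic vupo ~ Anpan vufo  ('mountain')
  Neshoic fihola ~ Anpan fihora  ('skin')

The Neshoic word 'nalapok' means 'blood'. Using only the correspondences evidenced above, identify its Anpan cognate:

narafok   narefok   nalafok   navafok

fihola ~ fihora — Neshoic l corresponds to Anpan r between vowels (before a back vowel).
vupo ~ vufo — Neshoic p corresponds to Anpan f between vowels (before a back vowel).
Applying these to Neshoic 'nalapok':
  nalapok → narapok   (l→r between vowels (before a back vowel))
  narapok → narafok   (p→f between vowels (before a back vowel))
So the Anpan cognate is 'narafok'.

narafok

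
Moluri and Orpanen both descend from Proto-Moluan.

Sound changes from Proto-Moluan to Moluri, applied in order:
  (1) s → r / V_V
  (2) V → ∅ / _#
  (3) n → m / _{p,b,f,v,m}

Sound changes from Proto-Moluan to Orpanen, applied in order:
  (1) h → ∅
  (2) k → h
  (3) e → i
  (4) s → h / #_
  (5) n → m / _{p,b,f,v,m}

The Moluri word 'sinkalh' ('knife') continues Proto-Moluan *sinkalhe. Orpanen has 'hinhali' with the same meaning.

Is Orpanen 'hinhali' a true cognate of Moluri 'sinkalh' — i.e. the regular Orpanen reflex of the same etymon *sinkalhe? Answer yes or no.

yes

Derive the expected Orpanen reflex of *sinkalhe:
Orpanen: *sinkalhe > sinkale > sinhale > sinhali > hinhali  (by h-loss, unconditioned shift, vowel merger, debuccalisation)
Orpanen 'hinhali' matches the regular reflex exactly, so the pair is cognate.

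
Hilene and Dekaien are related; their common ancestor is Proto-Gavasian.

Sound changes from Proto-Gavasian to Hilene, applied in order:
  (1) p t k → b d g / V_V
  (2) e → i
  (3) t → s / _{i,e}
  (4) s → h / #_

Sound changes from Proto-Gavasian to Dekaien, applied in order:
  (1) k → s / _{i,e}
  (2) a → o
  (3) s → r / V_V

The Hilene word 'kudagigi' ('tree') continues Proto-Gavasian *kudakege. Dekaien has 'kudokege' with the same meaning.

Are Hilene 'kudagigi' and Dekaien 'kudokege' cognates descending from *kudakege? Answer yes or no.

Derive the expected Dekaien reflex of *kudakege:
Dekaien: *kudakege > kudasege > kudosege > kudorege  (by palatalisation, vowel merger, rhotacism)
The regular Dekaien reflex would be 'kudorege', but the attested form is 'kudokege'. The correspondence is irregular, so they are not cognates (the Dekaien form has a different source).

no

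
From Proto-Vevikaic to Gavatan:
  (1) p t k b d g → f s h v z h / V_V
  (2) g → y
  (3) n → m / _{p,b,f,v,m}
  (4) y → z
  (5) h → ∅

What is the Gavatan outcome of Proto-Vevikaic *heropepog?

erofefoz

Gavatan: *heropepog
  heropepog → herofefog   [intervocalic lenition]
  herofefog → herofefoy   [unconditioned shift]
  herofefoy (rule 3 does not apply)
  herofefoy → herofefoz   [unconditioned shift]
  herofefoz → erofefoz   [h-loss]
  giving Gavatan erofefoz.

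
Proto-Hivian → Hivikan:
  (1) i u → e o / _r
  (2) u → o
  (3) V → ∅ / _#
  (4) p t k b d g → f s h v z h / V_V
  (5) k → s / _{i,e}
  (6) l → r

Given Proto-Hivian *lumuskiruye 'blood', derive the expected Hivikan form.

romosseroy

Hivikan: *lumuskiruye
  lumuskiruye → lumuskeruye   [pre-rhotic lowering]
  lumuskeruye → lomoskeroye   [vowel merger]
  lomoskeroye → lomoskeroy   [apocope]
  lomoskeroy (rule 4 does not apply)
  lomoskeroy → lomosseroy   [palatalisation]
  lomosseroy → romosseroy   [unconditioned shift]
  giving Hivikan romosseroy.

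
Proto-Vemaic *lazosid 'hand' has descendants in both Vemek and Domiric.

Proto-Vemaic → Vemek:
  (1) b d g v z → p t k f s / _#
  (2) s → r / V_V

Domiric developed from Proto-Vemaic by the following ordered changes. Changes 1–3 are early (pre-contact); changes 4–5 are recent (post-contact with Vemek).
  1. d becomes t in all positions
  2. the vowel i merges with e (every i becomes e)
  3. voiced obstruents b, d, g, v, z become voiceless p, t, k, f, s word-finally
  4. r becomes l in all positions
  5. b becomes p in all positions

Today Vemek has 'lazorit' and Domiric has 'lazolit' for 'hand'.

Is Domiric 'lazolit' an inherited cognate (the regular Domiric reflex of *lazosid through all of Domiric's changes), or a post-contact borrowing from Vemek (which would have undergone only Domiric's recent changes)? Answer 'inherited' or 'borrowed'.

If inherited, *lazosid would pass through all of Domiric's changes:
Domiric: *lazosid
  lazosid → lazosit   [unconditioned shift]
  lazosit → lazoset   [vowel merger]
  lazoset (rule 3 does not apply)
  lazoset (rule 4 does not apply)
  lazoset (rule 5 does not apply)
  giving Domiric lazoset.
If borrowed from Vemek 'lazorit' after the early changes, it would undergo only the recent ones:
  rule 4 (unconditioned shift): lazorit → lazolit
  rule 5 (unconditioned shift): no change (lazolit)
  ⇒ as a loan: lazolit
Domiric 'lazolit' matches the loan outcome 'lazolit', not the inherited 'lazoset' — it skipped the early Domiric changes, so it was borrowed from Vemek.

borrowed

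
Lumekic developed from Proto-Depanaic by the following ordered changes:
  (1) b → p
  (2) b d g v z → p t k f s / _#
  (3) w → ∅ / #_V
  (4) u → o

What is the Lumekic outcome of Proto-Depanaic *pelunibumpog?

pelonipompok

Lumekic: start from *pelunibumpog.
  rule 1 (unconditioned shift): pelunibumpog → pelunipumpog
  rule 2 (final devoicing): pelunipumpog → pelunipumpok
  rule 3: no change — pelunipumpok
  rule 4 (vowel merger): pelunipumpok → pelonipompok
  ⇒ Lumekic pelonipompok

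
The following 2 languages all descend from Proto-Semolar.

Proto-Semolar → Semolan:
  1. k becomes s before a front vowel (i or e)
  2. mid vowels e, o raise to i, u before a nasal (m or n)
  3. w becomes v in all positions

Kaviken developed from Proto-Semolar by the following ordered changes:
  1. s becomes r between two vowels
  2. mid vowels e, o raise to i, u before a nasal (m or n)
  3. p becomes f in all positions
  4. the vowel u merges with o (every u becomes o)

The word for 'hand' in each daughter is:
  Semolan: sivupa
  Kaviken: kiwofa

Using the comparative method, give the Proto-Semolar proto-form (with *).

*kiwupa

Position 5: Semolan has p, Kaviken has f. Semolan preserves p here (none of its changes turn any other segment into p), so the proto-segment is *p.
Position 3: Semolan has v, Kaviken has w. Kaviken preserves w here (none of its changes turn any other segment into w), so the proto-segment is *w.
Verify the candidate proto-form against each daughter:
Semolan: *kiwupa > siwupa > sivupa  (by palatalisation, unconditioned shift)
Kaviken: *kiwupa > kiwufa > kiwofa  (by unconditioned shift, vowel merger)
No other proto-form is consistent with every reflex, so the reconstruction is *kiwupa.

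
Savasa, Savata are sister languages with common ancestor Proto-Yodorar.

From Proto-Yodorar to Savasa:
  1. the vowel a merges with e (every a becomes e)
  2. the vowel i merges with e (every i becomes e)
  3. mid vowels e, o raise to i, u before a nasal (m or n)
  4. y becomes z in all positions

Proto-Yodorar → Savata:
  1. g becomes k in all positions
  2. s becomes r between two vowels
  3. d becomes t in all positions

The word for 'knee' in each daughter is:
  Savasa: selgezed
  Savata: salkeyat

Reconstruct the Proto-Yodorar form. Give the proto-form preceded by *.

Position 7: Savasa has e, Savata has a. Savata preserves a here (none of its changes turn any other segment into a), so the proto-segment is *a.
Position 8: Savasa has d, Savata has t. Savasa preserves d here (none of its changes turn any other segment into d), so the proto-segment is *d.
Continuing position by position gives *salgeyad; check it forward:
Savasa: *salgeyad
  salgeyad → selgeyed   [vowel merger]
  selgeyed (rule 2 does not apply)
  selgeyed (rule 3 does not apply)
  selgeyed → selgezed   [unconditioned shift]
  giving Savasa selgezed.
Savata: *salgeyad
  salgeyad → salkeyad   [unconditioned shift]
  salkeyad (rule 2 does not apply)
  salkeyad → salkeyat   [unconditioned shift]
  giving Savata salkeyat.
No other proto-form is consistent with every reflex, so the reconstruction is *salgeyad.

*salgeyad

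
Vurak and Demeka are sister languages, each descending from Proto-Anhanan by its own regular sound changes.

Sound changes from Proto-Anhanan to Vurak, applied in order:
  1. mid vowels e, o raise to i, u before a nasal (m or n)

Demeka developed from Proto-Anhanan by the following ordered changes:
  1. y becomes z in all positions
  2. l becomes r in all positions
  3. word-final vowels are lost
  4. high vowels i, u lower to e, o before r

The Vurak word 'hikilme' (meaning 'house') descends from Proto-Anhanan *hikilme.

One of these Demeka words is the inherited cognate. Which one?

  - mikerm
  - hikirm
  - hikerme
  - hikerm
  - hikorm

Demeka: *hikilme > hikirme > hikirm > hikerm  (by unconditioned shift, apocope, pre-rhotic lowering)
Among the options, 'hikerm' alone shows every Demeka change applied in order.

hikerm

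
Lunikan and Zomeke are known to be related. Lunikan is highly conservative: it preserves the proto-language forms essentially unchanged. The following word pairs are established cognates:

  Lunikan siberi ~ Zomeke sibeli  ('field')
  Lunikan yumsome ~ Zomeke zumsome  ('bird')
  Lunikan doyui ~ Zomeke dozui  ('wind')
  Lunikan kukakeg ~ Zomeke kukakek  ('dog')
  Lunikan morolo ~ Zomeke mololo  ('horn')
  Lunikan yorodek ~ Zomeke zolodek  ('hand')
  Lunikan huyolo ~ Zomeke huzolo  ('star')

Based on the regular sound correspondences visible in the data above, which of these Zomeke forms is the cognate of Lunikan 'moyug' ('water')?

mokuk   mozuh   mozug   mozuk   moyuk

doyui ~ dozui — Lunikan y corresponds to Zomeke z between vowels (before a back vowel).
kukakeg ~ kukakek — Lunikan g corresponds to Zomeke k word-finally.
Applying these to Lunikan 'moyug':
  moyug → mozug   (y→z between vowels (before a back vowel))
  mozug → mozuk   (g→k word-finally)
So the Zomeke cognate is 'mozuk'.

mozuk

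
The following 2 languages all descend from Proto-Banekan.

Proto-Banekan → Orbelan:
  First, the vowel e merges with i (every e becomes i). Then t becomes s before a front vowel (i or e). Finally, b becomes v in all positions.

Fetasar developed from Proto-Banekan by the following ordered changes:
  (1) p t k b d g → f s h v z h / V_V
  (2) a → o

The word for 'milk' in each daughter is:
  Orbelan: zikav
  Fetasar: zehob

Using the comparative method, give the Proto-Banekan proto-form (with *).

*zekab

Position 3: Orbelan has k, Fetasar has h. Orbelan preserves k here (none of its changes turn any other segment into k), so the proto-segment is *k.
Position 5: Orbelan has v, Fetasar has b. Fetasar preserves b here (none of its changes turn any other segment into b), so the proto-segment is *b.
This points to *zekab. Verify forward in each daughter:
Orbelan: *zekab > zikab > zikav  (by vowel merger, unconditioned shift)
Fetasar: *zekab
  zekab → zehab   [intervocalic lenition]
  zehab → zehob   [vowel merger]
  giving Fetasar zehob.
Only *zekab yields all of Orbelan zikav, Fetasar zehob.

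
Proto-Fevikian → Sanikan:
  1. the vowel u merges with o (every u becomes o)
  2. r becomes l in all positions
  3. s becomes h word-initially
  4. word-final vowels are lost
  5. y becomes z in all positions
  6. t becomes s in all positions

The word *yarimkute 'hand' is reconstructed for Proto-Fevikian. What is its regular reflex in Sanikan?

Sanikan: *yarimkute > yarimkote > yalimkote > yalimkot > zalimkot > zalimkos  (by vowel merger, unconditioned shift, apocope, unconditioned shift, unconditioned shift)

zalimkos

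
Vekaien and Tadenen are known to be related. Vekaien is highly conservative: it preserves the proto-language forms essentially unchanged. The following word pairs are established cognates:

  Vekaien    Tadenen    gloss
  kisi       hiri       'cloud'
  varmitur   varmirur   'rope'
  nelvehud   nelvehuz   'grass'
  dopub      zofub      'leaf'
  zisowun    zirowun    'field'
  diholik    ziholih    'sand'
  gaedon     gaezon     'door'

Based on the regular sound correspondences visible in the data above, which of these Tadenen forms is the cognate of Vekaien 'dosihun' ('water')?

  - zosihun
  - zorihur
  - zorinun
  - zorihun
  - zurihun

dopub ~ zofub — Vekaien d corresponds to Tadenen z word-initially before a back vowel.
kisi ~ hiri — Vekaien s corresponds to Tadenen r between vowels (before a front vowel).
Applying these to Vekaien 'dosihun':
  dosihun → zosihun   (d→z word-initially before a back vowel)
  zosihun → zorihun   (s→r between vowels (before a front vowel))
So the Tadenen cognate is 'zorihun'.

zorihun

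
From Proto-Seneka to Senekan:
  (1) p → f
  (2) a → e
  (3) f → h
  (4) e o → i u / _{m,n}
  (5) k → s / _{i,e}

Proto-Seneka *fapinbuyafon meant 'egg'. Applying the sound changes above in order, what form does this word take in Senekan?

hehinbuyehun

Senekan: *fapinbuyafon > fafinbuyafon > fefinbuyefon > hehinbuyehon > hehinbuyehun  (by unconditioned shift, vowel merger, unconditioned shift, pre-nasal raising)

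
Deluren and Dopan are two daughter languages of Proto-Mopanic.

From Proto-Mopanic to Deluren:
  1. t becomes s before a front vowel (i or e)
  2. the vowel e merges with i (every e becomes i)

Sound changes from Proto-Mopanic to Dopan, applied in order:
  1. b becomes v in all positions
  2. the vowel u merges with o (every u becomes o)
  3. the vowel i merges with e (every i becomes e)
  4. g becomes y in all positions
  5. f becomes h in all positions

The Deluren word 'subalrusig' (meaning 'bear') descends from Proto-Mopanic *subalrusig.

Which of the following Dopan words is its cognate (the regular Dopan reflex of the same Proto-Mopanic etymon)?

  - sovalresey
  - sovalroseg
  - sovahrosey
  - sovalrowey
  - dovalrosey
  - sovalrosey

sovalrosey

Dopan: start from *subalrusig.
  rule 1 (unconditioned shift): subalrusig → suvalrusig
  rule 2 (vowel merger): suvalrusig → sovalrosig
  rule 3 (vowel merger): sovalrosig → sovalroseg
  rule 4 (unconditioned shift): sovalroseg → sovalrosey
  rule 5: no change — sovalrosey
  ⇒ Dopan sovalrosey
The other candidates each miss or misapply at least one Dopan change.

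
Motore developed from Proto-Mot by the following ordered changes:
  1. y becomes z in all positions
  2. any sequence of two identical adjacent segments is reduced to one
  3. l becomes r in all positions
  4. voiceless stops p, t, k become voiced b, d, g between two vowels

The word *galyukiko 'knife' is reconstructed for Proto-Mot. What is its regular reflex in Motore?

Motore: start from *galyukiko.
  rule 1 (unconditioned shift): galyukiko → galzukiko
  rule 2: no change — galzukiko
  rule 3 (unconditioned shift): galzukiko → garzukiko
  rule 4 (intervocalic voicing): garzukiko → garzugigo
  ⇒ Motore garzugigo

garzugigo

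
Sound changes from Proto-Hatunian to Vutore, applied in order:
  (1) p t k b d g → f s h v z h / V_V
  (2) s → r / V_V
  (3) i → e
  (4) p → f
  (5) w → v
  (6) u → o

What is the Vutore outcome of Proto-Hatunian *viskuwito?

Vutore: *viskuwito > viskuwiso > viskuwiro > veskuwero > veskuvero > veskovero  (by intervocalic lenition, rhotacism, vowel merger, unconditioned shift, vowel merger)

veskovero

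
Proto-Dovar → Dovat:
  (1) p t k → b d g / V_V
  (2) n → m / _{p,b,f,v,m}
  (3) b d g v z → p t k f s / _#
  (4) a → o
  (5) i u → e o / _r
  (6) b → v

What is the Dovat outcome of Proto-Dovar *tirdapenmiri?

terdovemmeri

Dovat: *tirdapenmiri
  tirdapenmiri → tirdabenmiri   [intervocalic voicing]
  tirdabenmiri → tirdabemmiri   [nasal place assimilation]
  tirdabemmiri (rule 3 does not apply)
  tirdabemmiri → tirdobemmiri   [vowel merger]
  tirdobemmiri → terdobemmeri   [pre-rhotic lowering]
  terdobemmeri → terdovemmeri   [unconditioned shift]
  giving Dovat terdovemmeri.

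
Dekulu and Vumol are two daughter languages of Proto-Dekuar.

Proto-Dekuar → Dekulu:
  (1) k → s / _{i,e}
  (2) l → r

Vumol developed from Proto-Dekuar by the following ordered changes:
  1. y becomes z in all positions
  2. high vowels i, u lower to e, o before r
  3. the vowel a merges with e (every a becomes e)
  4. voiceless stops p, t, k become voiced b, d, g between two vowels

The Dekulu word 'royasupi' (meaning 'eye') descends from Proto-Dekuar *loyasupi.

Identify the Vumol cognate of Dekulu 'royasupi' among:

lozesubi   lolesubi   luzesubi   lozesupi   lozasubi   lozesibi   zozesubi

lozesubi

Vumol: *loyasupi
  loyasupi → lozasupi   [unconditioned shift]
  lozasupi (rule 2 does not apply)
  lozasupi → lozesupi   [vowel merger]
  lozesupi → lozesubi   [intervocalic voicing]
  giving Vumol lozesubi.
The other candidates each miss or misapply at least one Vumol change.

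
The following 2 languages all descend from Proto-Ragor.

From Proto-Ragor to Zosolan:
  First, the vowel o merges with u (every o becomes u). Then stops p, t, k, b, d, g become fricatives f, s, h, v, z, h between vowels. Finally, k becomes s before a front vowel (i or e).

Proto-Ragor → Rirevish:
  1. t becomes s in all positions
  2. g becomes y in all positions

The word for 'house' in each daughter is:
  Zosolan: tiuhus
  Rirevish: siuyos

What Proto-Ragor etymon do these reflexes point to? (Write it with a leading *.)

Position 4: Zosolan has h, Rirevish has y. Taking the neighbouring segments as reconstructed: Zosolan h could go back to *k or *g or *h; Rirevish y could go back to *g or *y — the one source consistent with every daughter is *g.
Position 1: Zosolan has t, Rirevish has s. Zosolan preserves t here (none of its changes turn any other segment into t), so the proto-segment is *t.
This points to *tiugos. Verify forward in each daughter:
Zosolan: *tiugos > tiugus > tiuhus  (by vowel merger, intervocalic lenition)
Rirevish: *tiugos > siugos > siuyos  (by unconditioned shift, unconditioned shift)
Only *tiugos yields all of Zosolan tiuhus, Rirevish siuyos.

*tiugos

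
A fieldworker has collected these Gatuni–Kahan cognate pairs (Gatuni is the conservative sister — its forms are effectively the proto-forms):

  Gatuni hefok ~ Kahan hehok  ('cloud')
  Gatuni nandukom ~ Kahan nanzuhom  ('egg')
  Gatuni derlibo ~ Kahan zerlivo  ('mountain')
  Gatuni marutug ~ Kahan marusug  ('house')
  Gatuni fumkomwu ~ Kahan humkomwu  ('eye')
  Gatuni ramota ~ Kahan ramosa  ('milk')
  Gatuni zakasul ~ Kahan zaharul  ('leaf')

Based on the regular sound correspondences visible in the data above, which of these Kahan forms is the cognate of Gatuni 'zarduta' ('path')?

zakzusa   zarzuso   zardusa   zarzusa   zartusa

zarzusa

nandukom ~ nanzuhom — Gatuni d corresponds to Kahan z after a consonant, before a back vowel.
ramota ~ ramosa — Gatuni t corresponds to Kahan s between vowels (before a back vowel).
Applying these to Gatuni 'zarduta':
  zarduta → zarzuta   (d→z after a consonant, before a back vowel)
  zarzuta → zarzusa   (t→s between vowels (before a back vowel))
So the Kahan cognate is 'zarzusa'.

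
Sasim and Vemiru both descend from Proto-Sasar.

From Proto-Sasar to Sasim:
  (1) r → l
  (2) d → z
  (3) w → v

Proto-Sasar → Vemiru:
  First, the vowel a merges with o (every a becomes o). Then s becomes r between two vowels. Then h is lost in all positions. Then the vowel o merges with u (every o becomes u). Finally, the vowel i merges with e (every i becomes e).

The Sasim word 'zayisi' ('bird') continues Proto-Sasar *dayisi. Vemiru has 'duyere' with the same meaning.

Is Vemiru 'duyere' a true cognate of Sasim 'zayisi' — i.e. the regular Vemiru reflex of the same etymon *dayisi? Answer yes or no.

Derive the expected Vemiru reflex of *dayisi:
Vemiru: *dayisi
  dayisi → doyisi   [vowel merger]
  doyisi → doyiri   [rhotacism]
  doyiri (rule 3 does not apply)
  doyiri → duyiri   [vowel merger]
  duyiri → duyere   [vowel merger]
  giving Vemiru duyere.
Vemiru 'duyere' matches the regular reflex exactly, so the pair is cognate.

yes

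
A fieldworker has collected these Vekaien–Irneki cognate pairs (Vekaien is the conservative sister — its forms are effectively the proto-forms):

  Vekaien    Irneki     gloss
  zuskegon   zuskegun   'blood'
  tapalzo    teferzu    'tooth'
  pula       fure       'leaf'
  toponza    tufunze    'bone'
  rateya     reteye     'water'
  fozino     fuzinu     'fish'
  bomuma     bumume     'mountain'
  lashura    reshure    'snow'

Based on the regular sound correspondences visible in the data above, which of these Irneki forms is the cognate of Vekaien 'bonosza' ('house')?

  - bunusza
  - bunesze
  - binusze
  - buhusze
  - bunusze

bunusze

zuskegon ~ zuskegun, toponza ~ tufunze — Vekaien o corresponds to Irneki u after a consonant, before a nasal.
fozino ~ fuzinu — Vekaien o corresponds to Irneki u after a consonant, before a consonant other than r, m, n, p, b, f, v.
pula ~ fure, toponza ~ tufunze — Vekaien a corresponds to Irneki e word-finally.
Applying these to Vekaien 'bonosza':
  bonosza → bunosza   (o→u after a consonant, before a nasal)
  bunosza → bunusza   (o→u after a consonant, before a consonant other than r, m, n, p, b, f, v)
  bunusza → bunusze   (a→e word-finally)
So the Irneki cognate is 'bunusze'.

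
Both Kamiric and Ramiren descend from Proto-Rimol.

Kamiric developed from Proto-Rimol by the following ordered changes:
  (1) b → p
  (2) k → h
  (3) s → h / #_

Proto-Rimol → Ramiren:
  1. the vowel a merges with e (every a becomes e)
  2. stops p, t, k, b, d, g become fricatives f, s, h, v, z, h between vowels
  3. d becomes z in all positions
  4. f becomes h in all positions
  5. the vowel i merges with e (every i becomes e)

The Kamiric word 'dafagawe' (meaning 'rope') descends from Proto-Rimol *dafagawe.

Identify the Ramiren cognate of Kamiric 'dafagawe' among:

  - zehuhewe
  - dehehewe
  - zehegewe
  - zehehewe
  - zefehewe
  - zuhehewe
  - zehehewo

zehehewe

Ramiren: *dafagawe
  dafagawe → defegewe   [vowel merger]
  defegewe → defehewe   [intervocalic lenition]
  defehewe → zefehewe   [unconditioned shift]
  zefehewe → zehehewe   [unconditioned shift]
  zehehewe (rule 5 does not apply)
  giving Ramiren zehehewe.
The other candidates each miss or misapply at least one Ramiren change.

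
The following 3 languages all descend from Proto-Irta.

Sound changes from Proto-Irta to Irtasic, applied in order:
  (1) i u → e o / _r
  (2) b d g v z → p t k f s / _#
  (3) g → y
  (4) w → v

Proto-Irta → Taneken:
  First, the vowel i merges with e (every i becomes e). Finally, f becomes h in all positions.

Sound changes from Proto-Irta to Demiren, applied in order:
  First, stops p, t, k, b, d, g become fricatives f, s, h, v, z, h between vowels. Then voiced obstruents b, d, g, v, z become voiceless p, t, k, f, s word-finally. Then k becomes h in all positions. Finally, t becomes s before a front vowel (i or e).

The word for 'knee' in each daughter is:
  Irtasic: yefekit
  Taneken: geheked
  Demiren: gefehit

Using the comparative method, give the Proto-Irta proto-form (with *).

*gefekid

Position 5: Irtasic has k, Taneken has k, Demiren has h. Taneken preserves k here (none of its changes turn any other segment into k), so the proto-segment is *k.
Position 6: Irtasic has i, Taneken has e, Demiren has i. Irtasic preserves i here (none of its changes turn any other segment into i), so the proto-segment is *i.
Position 1: Irtasic has y, Taneken has g, Demiren has g. Taneken preserves g here (none of its changes turn any other segment into g), so the proto-segment is *g.
Continuing position by position gives *gefekid; check it forward:
Irtasic: start from *gefekid.
  rule 1: no change — gefekid
  rule 2 (final devoicing): gefekid → gefekit
  rule 3 (unconditioned shift): gefekit → yefekit
  rule 4: no change — yefekit
  ⇒ Irtasic yefekit
Taneken: start from *gefekid.
  rule 1 (vowel merger): gefekid → gefeked
  rule 2 (unconditioned shift): gefeked → geheked
  ⇒ Taneken geheked
Demiren: start from *gefekid.
  rule 1 (intervocalic lenition): gefekid → gefehid
  rule 2 (final devoicing): gefehid → gefehit
  rule 3: no change — gefehit
  rule 4: no change — gefehit
  ⇒ Demiren gefehit
Only *gefekid yields all of Irtasic yefekit, Taneken geheked, Demiren gefehit.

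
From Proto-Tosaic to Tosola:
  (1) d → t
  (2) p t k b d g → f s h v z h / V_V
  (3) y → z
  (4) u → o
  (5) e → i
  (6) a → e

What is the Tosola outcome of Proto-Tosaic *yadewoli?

zesiwoli

Tosola: *yadewoli > yatewoli > yasewoli > zasewoli > zasiwoli > zesiwoli  (by unconditioned shift, intervocalic lenition, unconditioned shift, vowel merger, vowel merger)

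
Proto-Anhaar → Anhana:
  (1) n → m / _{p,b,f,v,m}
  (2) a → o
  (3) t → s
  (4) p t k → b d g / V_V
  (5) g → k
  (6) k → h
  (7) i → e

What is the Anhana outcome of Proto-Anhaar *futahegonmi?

Anhana: *futahegonmi > futahegommi > futohegommi > fusohegommi > fusohekommi > fusohehommi > fusohehomme  (by nasal place assimilation, vowel merger, unconditioned shift, unconditioned shift, unconditioned shift, vowel merger)

fusohehomme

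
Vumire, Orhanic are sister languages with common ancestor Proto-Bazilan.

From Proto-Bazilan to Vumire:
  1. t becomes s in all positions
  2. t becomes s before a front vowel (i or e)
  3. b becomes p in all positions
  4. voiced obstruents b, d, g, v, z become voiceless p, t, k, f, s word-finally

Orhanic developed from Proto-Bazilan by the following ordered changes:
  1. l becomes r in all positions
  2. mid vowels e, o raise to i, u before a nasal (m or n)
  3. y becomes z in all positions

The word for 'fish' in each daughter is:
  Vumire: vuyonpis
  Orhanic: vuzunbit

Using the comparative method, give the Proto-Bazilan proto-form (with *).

Position 4: Vumire has o, Orhanic has u. Vumire preserves o here (none of its changes turn any other segment into o), so the proto-segment is *o.
Position 8: Vumire has s, Orhanic has t. Orhanic preserves t here (none of its changes turn any other segment into t), so the proto-segment is *t.
Position 6: Vumire has p, Orhanic has b. Orhanic preserves b here (none of its changes turn any other segment into b), so the proto-segment is *b.
This points to *vuyonbit. Verify forward in each daughter:
Vumire: *vuyonbit > vuyonbis > vuyonpis  (by unconditioned shift, unconditioned shift)
Orhanic: start from *vuyonbit.
  rule 1: no change — vuyonbit
  rule 2 (pre-nasal raising): vuyonbit → vuyunbit
  rule 3 (unconditioned shift): vuyunbit → vuzunbit
  ⇒ Orhanic vuzunbit
*vuyonbit is the unique common source.

*vuyonbit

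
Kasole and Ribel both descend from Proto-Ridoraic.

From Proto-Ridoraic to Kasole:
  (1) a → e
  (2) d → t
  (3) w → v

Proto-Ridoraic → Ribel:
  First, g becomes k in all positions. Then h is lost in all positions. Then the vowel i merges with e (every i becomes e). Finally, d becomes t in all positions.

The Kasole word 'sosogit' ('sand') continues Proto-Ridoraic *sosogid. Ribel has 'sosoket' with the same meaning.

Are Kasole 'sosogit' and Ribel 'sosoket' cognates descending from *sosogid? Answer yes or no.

yes

Derive the expected Ribel reflex of *sosogid:
Ribel: *sosogid > sosokid > sosoked > sosoket  (by unconditioned shift, vowel merger, unconditioned shift)
Ribel 'sosoket' matches the regular reflex exactly, so the pair is cognate.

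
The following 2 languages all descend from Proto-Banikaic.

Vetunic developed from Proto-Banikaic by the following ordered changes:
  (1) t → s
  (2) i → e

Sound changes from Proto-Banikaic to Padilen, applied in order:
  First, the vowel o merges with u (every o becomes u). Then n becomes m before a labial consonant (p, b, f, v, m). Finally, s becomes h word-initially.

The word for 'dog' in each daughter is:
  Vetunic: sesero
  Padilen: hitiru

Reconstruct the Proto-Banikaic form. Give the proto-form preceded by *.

Position 6: Vetunic has o, Padilen has u. Vetunic preserves o here (none of its changes turn any other segment into o), so the proto-segment is *o.
Position 3: Vetunic has s, Padilen has t. Padilen preserves t here (none of its changes turn any other segment into t), so the proto-segment is *t.
Continuing position by position gives *sitiro; check it forward:
Vetunic: *sitiro > sisiro > sesero  (by unconditioned shift, vowel merger)
Padilen: *sitiro
  sitiro → sitiru   [vowel merger]
  sitiru (rule 2 does not apply)
  sitiru → hitiru   [debuccalisation]
  giving Padilen hitiru.
No other proto-form is consistent with every reflex, so the reconstruction is *sitiro.

*sitiro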